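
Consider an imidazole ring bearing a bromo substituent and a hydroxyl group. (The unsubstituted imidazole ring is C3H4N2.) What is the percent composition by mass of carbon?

Atom tally by fragment:
  imidazole ring core → C:3 H:4 N:2
  (− 2 ring H displaced by substituents)
  + Br → Br:1
  + OH → O:1 H:1
Element totals:
  C: 3
  H: 3
  Br: 1
  N: 2
  O: 1
Molecular formula: C3H3BrN2O.
Molar mass = 162.974 g/mol.
Mass from C: 3 × 12.011 = 36.033 g/mol.
%C = 36.033 / 162.974 × 100 = 22.11%.

22.11%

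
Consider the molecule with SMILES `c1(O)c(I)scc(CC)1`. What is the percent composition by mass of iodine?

Atom tally by fragment:
  thiophene ring core → C:4 H:4 S:1
  (− 3 ring H displaced by substituents)
  + OH → O:1 H:1
  + I → I:1
  + C2H5 → C:2 H:5
Element totals:
  C: 6
  H: 7
  I: 1
  O: 1
  S: 1
Molecular formula: C6H7IOS.
Molar mass = 254.085 g/mol.
Mass from I: 1 × 126.904 = 126.904 g/mol.
%I = 126.904 / 254.085 × 100 = 49.95%.

49.95%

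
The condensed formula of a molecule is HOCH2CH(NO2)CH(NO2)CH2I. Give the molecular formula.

C4H7IN2O5

Atom tally by fragment:
  HOCH2 → C:1 H:3 O:1
  CH(NO2) → C:1 H:1 N:1 O:2
  CH(NO2) → C:1 H:1 N:1 O:2
  CH2I → C:1 H:2 I:1
Element totals:
  C: 4
  H: 7
  I: 1
  N: 2
  O: 5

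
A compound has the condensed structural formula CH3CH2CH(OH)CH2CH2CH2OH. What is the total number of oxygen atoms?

2

Atom tally by fragment:
  CH3 → C:1 H:3
  CH2 → C:1 H:2
  CH(OH) → C:1 H:2 O:1
  CH2 → C:1 H:2
  CH2 → C:1 H:2
  CH2OH → C:1 H:3 O:1
Element totals:
  C: 6
  H: 14
  O: 2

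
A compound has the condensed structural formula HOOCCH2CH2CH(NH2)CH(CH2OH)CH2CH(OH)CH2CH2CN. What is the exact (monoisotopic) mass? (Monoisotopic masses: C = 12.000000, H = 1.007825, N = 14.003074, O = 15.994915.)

244.1423

Atom tally by fragment:
  HOOCCH2 → C:2 H:3 O:2
  CH2 → C:1 H:2
  CH(NH2) → C:1 H:3 N:1
  CH(CH2OH) → C:2 H:4 O:1
  CH2 → C:1 H:2
  CH(OH) → C:1 H:2 O:1
  CH2 → C:1 H:2
  CH2CN → C:2 H:2 N:1
Element totals:
  C: 11
  H: 20
  N: 2
  O: 4
Molecular formula: C11H20N2O4.
  M = 11(12.0) + 20(1.007825) + 2(14.003074) + 4(15.994915)
    = 132.000000 + 20.156500 + 28.006148 + 63.979660 = 244.142308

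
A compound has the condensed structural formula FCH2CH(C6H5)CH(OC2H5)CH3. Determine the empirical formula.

C12H17FO

Element totals:
  C: 12
  H: 17
  F: 1
  O: 1
Molecular formula: C12H17FO.
gcd of subscripts (12, 1, 17, 1) = 1, so the empirical formula equals the molecular formula.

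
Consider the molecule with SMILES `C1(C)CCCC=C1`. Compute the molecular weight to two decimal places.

Atom tally by fragment:
  cyclohexene ring core → C:6 H:10
  (− 1 ring H displaced by substituents)
  + CH3 → C:1 H:3
Element totals:
  C: 7
  H: 12
Molecular formula: C7H12.
  M = 7(12.011) + 12(1.008)
    = 84.077 + 12.096 = 96.173

96.17 g/mol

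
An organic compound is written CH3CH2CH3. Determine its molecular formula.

C3H8

Element totals:
  C: 3
  H: 8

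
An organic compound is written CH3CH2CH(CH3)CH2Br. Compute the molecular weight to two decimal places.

Atom tally by fragment:
  CH3 → C:1 H:3
  CH2 → C:1 H:2
  CH(CH3) → C:2 H:4
  CH2Br → C:1 H:2 Br:1
Element totals:
  C: 5
  H: 11
  Br: 1
Molecular formula: C5H11Br.
  M = 5(12.011) + 11(1.008) + 79.904
    = 60.055 + 11.088 + 79.904 = 151.047

151.05 g/mol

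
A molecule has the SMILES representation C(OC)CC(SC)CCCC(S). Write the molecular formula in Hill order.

Atom tally by fragment:
  CH3OCH2 → C:2 H:5 O:1
  CH2 → C:1 H:2
  CH(SCH3) → C:2 H:4 S:1
  CH2 → C:1 H:2
  CH2 → C:1 H:2
  CH2 → C:1 H:2
  CH2SH → C:1 H:3 S:1
Element totals:
  C: 9
  H: 20
  O: 1
  S: 2

C9H20OS2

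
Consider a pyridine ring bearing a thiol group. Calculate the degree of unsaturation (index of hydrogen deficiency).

4

Atom tally by fragment:
  pyridine ring core → C:5 H:5 N:1
  (− 1 ring H displaced by substituents)
  + SH → S:1 H:1
Element totals:
  C: 5
  H: 5
  N: 1
  S: 1
Molecular formula: C5H5NS.
DoU = (2C + 2 + N − H − X) / 2 = (2·5 + 2 + 1 − 5 − 0) / 2 = 4.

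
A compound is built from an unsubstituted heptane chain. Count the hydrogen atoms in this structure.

16

Atom tally by fragment:
  CH3 → C:1 H:3
  CH2 → C:1 H:2
  CH2 → C:1 H:2
  CH2 → C:1 H:2
  CH2 → C:1 H:2
  CH2 → C:1 H:2
  CH3 → C:1 H:3
Element totals:
  C: 7
  H: 16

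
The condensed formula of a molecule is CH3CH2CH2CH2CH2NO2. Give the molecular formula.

C5H11NO2

Atom tally by fragment:
  CH3 → C:1 H:3
  CH2 → C:1 H:2
  CH2 → C:1 H:2
  CH2 → C:1 H:2
  CH2NO2 → C:1 H:2 N:1 O:2
Element totals:
  C: 5
  H: 11
  N: 1
  O: 2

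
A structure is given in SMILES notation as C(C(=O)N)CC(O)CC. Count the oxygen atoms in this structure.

Atom tally by fragment:
  H2NOCCH2 → C:2 H:4 O:1 N:1
  CH2 → C:1 H:2
  CH(OH) → C:1 H:2 O:1
  CH2 → C:1 H:2
  CH3 → C:1 H:3
Element totals:
  C: 6
  H: 13
  N: 1
  O: 2

2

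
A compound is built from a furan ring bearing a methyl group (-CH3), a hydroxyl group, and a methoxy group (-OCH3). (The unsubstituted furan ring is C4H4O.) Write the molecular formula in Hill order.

Atom tally by fragment:
  furan ring core → C:4 H:4 O:1
  (− 3 ring H displaced by substituents)
  + CH3 → C:1 H:3
  + OH → O:1 H:1
  + OCH3 → C:1 H:3 O:1
Element totals:
  C: 6
  H: 8
  O: 3

C6H8O3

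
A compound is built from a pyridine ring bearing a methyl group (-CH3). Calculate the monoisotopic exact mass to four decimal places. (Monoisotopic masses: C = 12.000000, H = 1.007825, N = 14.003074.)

93.0578

Atom tally by fragment:
  pyridine ring core → C:5 H:5 N:1
  (− 1 ring H displaced by substituents)
  + CH3 → C:1 H:3
Element totals:
  C: 6
  H: 7
  N: 1
Molecular formula: C6H7N.
  M = 6(12.0) + 7(1.007825) + 14.003074
    = 72.000000 + 7.054775 + 14.003074 = 93.057849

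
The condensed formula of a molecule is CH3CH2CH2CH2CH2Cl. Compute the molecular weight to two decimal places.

Atom tally by fragment:
  CH3 → C:1 H:3
  CH2 → C:1 H:2
  CH2 → C:1 H:2
  CH2 → C:1 H:2
  CH2Cl → C:1 H:2 Cl:1
Element totals:
  C: 5
  H: 11
  Cl: 1
Molecular formula: C5H11Cl.
  M = 5(12.011) + 11(1.008) + 35.45
    = 60.055 + 11.088 + 35.450 = 106.593

106.59 g/mol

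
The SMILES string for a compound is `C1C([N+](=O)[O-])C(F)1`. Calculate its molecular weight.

105.07 g/mol

Atom tally by fragment:
  cyclopropane ring core → C:3 H:6
  (− 2 ring H displaced by substituents)
  + NO2 → N:1 O:2
  + F → F:1
Element totals:
  C: 3
  H: 4
  F: 1
  N: 1
  O: 2
Molecular formula: C3H4FNO2.
  M = 3(12.011) + 4(1.008) + 18.998 + 14.007 + 2(15.999)
    = 36.033 + 4.032 + 18.998 + 14.007 + 31.998 = 105.068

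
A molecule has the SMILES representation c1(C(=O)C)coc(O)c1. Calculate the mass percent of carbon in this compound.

Atom tally by fragment:
  furan ring core → C:4 H:4 O:1
  (− 2 ring H displaced by substituents)
  + COCH3 → C:2 H:3 O:1
  + OH → O:1 H:1
Element totals:
  C: 6
  H: 6
  O: 3
Molecular formula: C6H6O3.
Molar mass = 126.111 g/mol.
Mass from C: 6 × 12.011 = 72.066 g/mol.
%C = 72.066 / 126.111 × 100 = 57.14%.

57.14%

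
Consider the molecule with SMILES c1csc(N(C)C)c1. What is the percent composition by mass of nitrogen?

11.01%

Atom tally by fragment:
  thiophene ring core → C:4 H:4 S:1
  (− 1 ring H displaced by substituents)
  + N(CH3)2 → N:1 C:2 H:6
Element totals:
  C: 6
  H: 9
  N: 1
  S: 1
Molecular formula: C6H9NS.
Molar mass = 127.205 g/mol.
Mass from N: 1 × 14.007 = 14.007 g/mol.
%N = 14.007 / 127.205 × 100 = 11.01%.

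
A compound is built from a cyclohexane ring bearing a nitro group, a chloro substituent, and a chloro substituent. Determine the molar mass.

198.04 g/mol

Atom tally by fragment:
  cyclohexane ring core → C:6 H:12
  (− 3 ring H displaced by substituents)
  + NO2 → N:1 O:2
  + Cl → Cl:1
  + Cl → Cl:1
Element totals:
  C: 6
  H: 9
  Cl: 2
  N: 1
  O: 2
Molecular formula: C6H9Cl2NO2.
  M = 6(12.011) + 9(1.008) + 2(35.45) + 14.007 + 2(15.999)
    = 72.066 + 9.072 + 70.900 + 14.007 + 31.998 = 198.043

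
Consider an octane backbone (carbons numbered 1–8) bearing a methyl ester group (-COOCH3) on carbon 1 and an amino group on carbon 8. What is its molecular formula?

Atom tally by fragment:
  CH3OOCCH2 → C:3 H:5 O:2
  CH2 → C:1 H:2
  CH2 → C:1 H:2
  CH2 → C:1 H:2
  CH2 → C:1 H:2
  CH2 → C:1 H:2
  CH2 → C:1 H:2
  CH2NH2 → C:1 H:4 N:1
Element totals:
  C: 10
  H: 21
  N: 1
  O: 2

C10H21NO2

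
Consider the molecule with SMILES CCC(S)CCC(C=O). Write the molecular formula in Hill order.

C7H14OS

Atom tally by fragment:
  CH3 → C:1 H:3
  CH2 → C:1 H:2
  CH(SH) → C:1 H:2 S:1
  CH2 → C:1 H:2
  CH2 → C:1 H:2
  CH2CHO → C:2 H:3 O:1
Element totals:
  C: 7
  H: 14
  O: 1
  S: 1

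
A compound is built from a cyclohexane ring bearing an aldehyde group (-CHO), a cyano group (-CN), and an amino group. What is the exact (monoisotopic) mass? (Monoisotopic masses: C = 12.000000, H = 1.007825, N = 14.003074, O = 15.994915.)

152.0950

Atom tally by fragment:
  cyclohexane ring core → C:6 H:12
  (− 3 ring H displaced by substituents)
  + CHO → C:1 H:1 O:1
  + CN → C:1 N:1
  + NH2 → N:1 H:2
Element totals:
  C: 8
  H: 12
  N: 2
  O: 1
Molecular formula: C8H12N2O.
  M = 8(12.0) + 12(1.007825) + 2(14.003074) + 15.994915
    = 96.000000 + 12.093900 + 28.006148 + 15.994915 = 152.094963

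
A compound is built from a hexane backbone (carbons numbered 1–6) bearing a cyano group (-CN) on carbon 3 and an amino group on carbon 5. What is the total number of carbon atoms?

Atom tally by fragment:
  CH3 → C:1 H:3
  CH2 → C:1 H:2
  CH(CN) → C:2 H:1 N:1
  CH2 → C:1 H:2
  CH(NH2) → C:1 H:3 N:1
  CH3 → C:1 H:3
Element totals:
  C: 7
  H: 14
  N: 2

7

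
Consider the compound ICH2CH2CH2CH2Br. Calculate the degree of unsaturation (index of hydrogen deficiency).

0

Element totals:
  C: 4
  H: 8
  Br: 1
  I: 1
Molecular formula: C4H8BrI.
DoU = (2C + 2 + N − H − X) / 2 = (2·4 + 2 + 0 − 8 − 2) / 2 = 0.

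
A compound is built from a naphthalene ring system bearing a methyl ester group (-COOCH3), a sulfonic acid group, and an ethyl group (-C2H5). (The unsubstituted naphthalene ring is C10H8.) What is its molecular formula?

Atom tally by fragment:
  naphthalene ring system core → C:10 H:8
  (− 3 ring H displaced by substituents)
  + COOCH3 → C:2 H:3 O:2
  + SO3H → S:1 O:3 H:1
  + C2H5 → C:2 H:5
Element totals:
  C: 14
  H: 14
  O: 5
  S: 1

C14H14O5S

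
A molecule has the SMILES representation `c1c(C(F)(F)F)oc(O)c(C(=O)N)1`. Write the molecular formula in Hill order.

Atom tally by fragment:
  furan ring core → C:4 H:4 O:1
  (− 3 ring H displaced by substituents)
  + CF3 → C:1 F:3
  + OH → O:1 H:1
  + CONH2 → C:1 H:2 O:1 N:1
Element totals:
  C: 6
  H: 4
  F: 3
  N: 1
  O: 3

C6H4F3NO3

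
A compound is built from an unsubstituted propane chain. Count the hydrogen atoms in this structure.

8

Atom tally by fragment:
  CH3 → C:1 H:3
  CH2 → C:1 H:2
  CH3 → C:1 H:3
Element totals:
  C: 3
  H: 8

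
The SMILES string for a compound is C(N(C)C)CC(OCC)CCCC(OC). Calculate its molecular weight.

Atom tally by fragment:
  (CH3)2NCH2 → C:3 H:8 N:1
  CH2 → C:1 H:2
  CH(OC2H5) → C:3 H:6 O:1
  CH2 → C:1 H:2
  CH2 → C:1 H:2
  CH2 → C:1 H:2
  CH2OCH3 → C:2 H:5 O:1
Element totals:
  C: 12
  H: 27
  N: 1
  O: 2
Molecular formula: C12H27NO2.
  M = 12(12.011) + 27(1.008) + 14.007 + 2(15.999)
    = 144.132 + 27.216 + 14.007 + 31.998 = 217.353

217.35 g/mol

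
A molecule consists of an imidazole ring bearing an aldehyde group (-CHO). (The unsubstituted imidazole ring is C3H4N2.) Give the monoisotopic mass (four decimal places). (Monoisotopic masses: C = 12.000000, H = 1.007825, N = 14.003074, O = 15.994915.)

96.0324

Atom tally by fragment:
  imidazole ring core → C:3 H:4 N:2
  (− 1 ring H displaced by substituents)
  + CHO → C:1 H:1 O:1
Element totals:
  C: 4
  H: 4
  N: 2
  O: 1
Molecular formula: C4H4N2O.
  M = 4(12.0) + 4(1.007825) + 2(14.003074) + 15.994915
    = 48.000000 + 4.031300 + 28.006148 + 15.994915 = 96.032363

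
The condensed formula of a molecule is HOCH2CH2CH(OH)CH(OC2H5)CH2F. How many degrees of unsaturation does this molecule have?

Atom tally by fragment:
  HOCH2CH2 → C:2 H:5 O:1
  CH(OH) → C:1 H:2 O:1
  CH(OC2H5) → C:3 H:6 O:1
  CH2F → C:1 H:2 F:1
Element totals:
  C: 7
  H: 15
  F: 1
  O: 3
Molecular formula: C7H15FO3.
DoU = (2C + 2 + N − H − X) / 2 = (2·7 + 2 + 0 − 15 − 1) / 2 = 0.

0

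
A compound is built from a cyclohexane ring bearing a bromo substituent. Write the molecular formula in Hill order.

C6H11Br

Atom tally by fragment:
  cyclohexane ring core → C:6 H:12
  (− 1 ring H displaced by substituents)
  + Br → Br:1
Element totals:
  C: 6
  H: 11
  Br: 1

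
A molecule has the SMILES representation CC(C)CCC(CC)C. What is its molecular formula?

C9H20

Atom tally by fragment:
  CH3 → C:1 H:3
  CH(CH3) → C:2 H:4
  CH2 → C:1 H:2
  CH2 → C:1 H:2
  CH(C2H5) → C:3 H:6
  CH3 → C:1 H:3
Element totals:
  C: 9
  H: 20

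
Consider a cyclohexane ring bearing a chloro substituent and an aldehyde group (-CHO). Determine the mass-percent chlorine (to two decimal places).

24.18%

Atom tally by fragment:
  cyclohexane ring core → C:6 H:12
  (− 2 ring H displaced by substituents)
  + Cl → Cl:1
  + CHO → C:1 H:1 O:1
Element totals:
  C: 7
  H: 11
  Cl: 1
  O: 1
Molecular formula: C7H11ClO.
Molar mass = 146.614 g/mol.
Mass from Cl: 1 × 35.45 = 35.450 g/mol.
%Cl = 35.450 / 146.614 × 100 = 24.18%.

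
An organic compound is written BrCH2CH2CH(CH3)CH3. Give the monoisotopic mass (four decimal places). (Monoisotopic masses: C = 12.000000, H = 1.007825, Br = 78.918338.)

Atom tally by fragment:
  BrCH2 → C:1 H:2 Br:1
  CH2 → C:1 H:2
  CH(CH3) → C:2 H:4
  CH3 → C:1 H:3
Element totals:
  C: 5
  H: 11
  Br: 1
Molecular formula: C5H11Br.
  M = 5(12.0) + 11(1.007825) + 78.918338
    = 60.000000 + 11.086075 + 78.918338 = 150.004413

150.0044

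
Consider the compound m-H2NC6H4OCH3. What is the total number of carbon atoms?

7

Element totals:
  C: 7
  H: 9
  N: 1
  O: 1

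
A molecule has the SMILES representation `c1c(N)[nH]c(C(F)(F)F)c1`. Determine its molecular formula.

Atom tally by fragment:
  pyrrole ring core → C:4 H:5 N:1
  (− 2 ring H displaced by substituents)
  + NH2 → N:1 H:2
  + CF3 → C:1 F:3
Element totals:
  C: 5
  H: 5
  F: 3
  N: 2

C5H5F3N2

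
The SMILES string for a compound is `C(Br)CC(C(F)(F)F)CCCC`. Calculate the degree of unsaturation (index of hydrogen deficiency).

0

Atom tally by fragment:
  BrCH2 → C:1 H:2 Br:1
  CH2 → C:1 H:2
  CH(CF3) → C:2 H:1 F:3
  CH2 → C:1 H:2
  CH2 → C:1 H:2
  CH2 → C:1 H:2
  CH3 → C:1 H:3
Element totals:
  C: 8
  H: 14
  Br: 1
  F: 3
Molecular formula: C8H14BrF3.
DoU = (2C + 2 + N − H − X) / 2 = (2·8 + 2 + 0 − 14 − 4) / 2 = 0.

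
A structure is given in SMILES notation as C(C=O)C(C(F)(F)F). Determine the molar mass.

Atom tally by fragment:
  OHCCH2 → C:2 H:3 O:1
  CH2CF3 → C:2 H:2 F:3
Element totals:
  C: 4
  H: 5
  F: 3
  O: 1
Molecular formula: C4H5F3O.
  M = 4(12.011) + 5(1.008) + 3(18.998) + 15.999
    = 48.044 + 5.040 + 56.994 + 15.999 = 126.077

126.08 g/mol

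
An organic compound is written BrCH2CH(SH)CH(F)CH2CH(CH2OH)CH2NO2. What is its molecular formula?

Element totals:
  C: 7
  H: 13
  Br: 1
  F: 1
  N: 1
  O: 3
  S: 1

C7H13BrFNO3S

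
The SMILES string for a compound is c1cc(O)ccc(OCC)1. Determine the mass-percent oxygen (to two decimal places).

Atom tally by fragment:
  benzene ring core → C:6 H:6
  (− 2 ring H displaced by substituents)
  + OH → O:1 H:1
  + OC2H5 → C:2 H:5 O:1
Element totals:
  C: 8
  H: 10
  O: 2
Molecular formula: C8H10O2.
Molar mass = 138.166 g/mol.
Mass from O: 2 × 15.999 = 31.998 g/mol.
%O = 31.998 / 138.166 × 100 = 23.16%.

23.16%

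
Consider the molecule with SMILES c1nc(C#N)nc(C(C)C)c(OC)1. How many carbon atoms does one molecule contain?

9

Atom tally by fragment:
  pyrimidine ring core → C:4 H:4 N:2
  (− 3 ring H displaced by substituents)
  + CN → C:1 N:1
  + CH(CH3)2 → C:3 H:7
  + OCH3 → C:1 H:3 O:1
Element totals:
  C: 9
  H: 11
  N: 3
  O: 1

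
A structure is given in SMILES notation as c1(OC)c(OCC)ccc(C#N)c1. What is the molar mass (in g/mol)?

Atom tally by fragment:
  benzene ring core → C:6 H:6
  (− 3 ring H displaced by substituents)
  + OCH3 → C:1 H:3 O:1
  + OC2H5 → C:2 H:5 O:1
  + CN → C:1 N:1
Element totals:
  C: 10
  H: 11
  N: 1
  O: 2
Molecular formula: C10H11NO2.
  M = 10(12.011) + 11(1.008) + 14.007 + 2(15.999)
    = 120.110 + 11.088 + 14.007 + 31.998 = 177.203

177.20 g/mol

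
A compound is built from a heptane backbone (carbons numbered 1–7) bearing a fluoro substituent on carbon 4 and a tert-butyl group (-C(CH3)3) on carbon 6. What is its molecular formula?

Atom tally by fragment:
  CH3 → C:1 H:3
  CH2 → C:1 H:2
  CH2 → C:1 H:2
  CH(F) → C:1 H:1 F:1
  CH2 → C:1 H:2
  CH(C(CH3)3) → C:5 H:10
  CH3 → C:1 H:3
Element totals:
  C: 11
  H: 23
  F: 1

C11H23F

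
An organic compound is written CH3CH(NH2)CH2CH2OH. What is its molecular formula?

Atom tally by fragment:
  CH3 → C:1 H:3
  CH(NH2) → C:1 H:3 N:1
  CH2 → C:1 H:2
  CH2OH → C:1 H:3 O:1
Element totals:
  C: 4
  H: 11
  N: 1
  O: 1

C4H11NO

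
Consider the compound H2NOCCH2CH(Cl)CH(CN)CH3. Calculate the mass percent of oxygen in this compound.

9.96%

Atom tally by fragment:
  H2NOCCH2 → C:2 H:4 O:1 N:1
  CH(Cl) → C:1 H:1 Cl:1
  CH(CN) → C:2 H:1 N:1
  CH3 → C:1 H:3
Element totals:
  C: 6
  H: 9
  Cl: 1
  N: 2
  O: 1
Molecular formula: C6H9ClN2O.
Molar mass = 160.601 g/mol.
Mass from O: 1 × 15.999 = 15.999 g/mol.
%O = 15.999 / 160.601 × 100 = 9.96%.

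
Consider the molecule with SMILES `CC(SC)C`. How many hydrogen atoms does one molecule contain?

10

Atom tally by fragment:
  CH3 → C:1 H:3
  CH(SCH3) → C:2 H:4 S:1
  CH3 → C:1 H:3
Element totals:
  C: 4
  H: 10
  S: 1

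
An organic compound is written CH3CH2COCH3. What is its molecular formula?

Element totals:
  C: 4
  H: 8
  O: 1

C4H8O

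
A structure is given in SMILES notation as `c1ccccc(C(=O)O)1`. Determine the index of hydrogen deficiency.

5

Atom tally by fragment:
  benzene ring core → C:6 H:6
  (− 1 ring H displaced by substituents)
  + COOH → C:1 H:1 O:2
Element totals:
  C: 7
  H: 6
  O: 2
Molecular formula: C7H6O2.
DoU = (2C + 2 + N − H − X) / 2 = (2·7 + 2 + 0 − 6 − 0) / 2 = 5.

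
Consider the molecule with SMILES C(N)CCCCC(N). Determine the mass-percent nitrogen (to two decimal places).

Atom tally by fragment:
  H2NCH2 → C:1 H:4 N:1
  CH2 → C:1 H:2
  CH2 → C:1 H:2
  CH2 → C:1 H:2
  CH2 → C:1 H:2
  CH2NH2 → C:1 H:4 N:1
Element totals:
  C: 6
  H: 16
  N: 2
Molecular formula: C6H16N2.
Molar mass = 116.208 g/mol.
Mass from N: 2 × 14.007 = 28.014 g/mol.
%N = 28.014 / 116.208 × 100 = 24.11%.

24.11%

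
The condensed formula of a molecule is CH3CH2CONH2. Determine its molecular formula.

C3H7NO

Element totals:
  C: 3
  H: 7
  N: 1
  O: 1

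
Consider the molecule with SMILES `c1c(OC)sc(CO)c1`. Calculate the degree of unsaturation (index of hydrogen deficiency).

3

Atom tally by fragment:
  thiophene ring core → C:4 H:4 S:1
  (− 2 ring H displaced by substituents)
  + OCH3 → C:1 H:3 O:1
  + CH2OH → C:1 H:3 O:1
Element totals:
  C: 6
  H: 8
  O: 2
  S: 1
Molecular formula: C6H8O2S.
DoU = (2C + 2 + N − H − X) / 2 = (2·6 + 2 + 0 − 8 − 0) / 2 = 3.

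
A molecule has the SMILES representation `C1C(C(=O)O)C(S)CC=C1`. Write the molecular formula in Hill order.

C7H10O2S

Atom tally by fragment:
  cyclohexene ring core → C:6 H:10
  (− 2 ring H displaced by substituents)
  + COOH → C:1 H:1 O:2
  + SH → S:1 H:1
Element totals:
  C: 7
  H: 10
  O: 2
  S: 1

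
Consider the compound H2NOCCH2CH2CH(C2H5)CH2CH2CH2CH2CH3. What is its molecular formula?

C11H23NO

Element totals:
  C: 11
  H: 23
  N: 1
  O: 1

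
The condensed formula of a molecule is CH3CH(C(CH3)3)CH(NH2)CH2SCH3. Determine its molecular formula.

C9H21NS

Atom tally by fragment:
  CH3 → C:1 H:3
  CH(C(CH3)3) → C:5 H:10
  CH(NH2) → C:1 H:3 N:1
  CH2SCH3 → C:2 H:5 S:1
Element totals:
  C: 9
  H: 21
  N: 1
  S: 1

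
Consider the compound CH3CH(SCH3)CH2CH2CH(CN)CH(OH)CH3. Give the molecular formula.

C9H17NOS

Atom tally by fragment:
  CH3 → C:1 H:3
  CH(SCH3) → C:2 H:4 S:1
  CH2 → C:1 H:2
  CH2 → C:1 H:2
  CH(CN) → C:2 H:1 N:1
  CH(OH) → C:1 H:2 O:1
  CH3 → C:1 H:3
Element totals:
  C: 9
  H: 17
  N: 1
  O: 1
  S: 1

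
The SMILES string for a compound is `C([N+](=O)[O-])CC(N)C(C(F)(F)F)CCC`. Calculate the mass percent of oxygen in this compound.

Atom tally by fragment:
  O2NCH2 → C:1 H:2 N:1 O:2
  CH2 → C:1 H:2
  CH(NH2) → C:1 H:3 N:1
  CH(CF3) → C:2 H:1 F:3
  CH2 → C:1 H:2
  CH2 → C:1 H:2
  CH3 → C:1 H:3
Element totals:
  C: 8
  H: 15
  F: 3
  N: 2
  O: 2
Molecular formula: C8H15F3N2O2.
Molar mass = 228.214 g/mol.
Mass from O: 2 × 15.999 = 31.998 g/mol.
%O = 31.998 / 228.214 × 100 = 14.02%.

14.02%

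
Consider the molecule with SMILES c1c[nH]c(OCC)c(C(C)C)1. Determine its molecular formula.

C9H15NO

Atom tally by fragment:
  pyrrole ring core → C:4 H:5 N:1
  (− 2 ring H displaced by substituents)
  + OC2H5 → C:2 H:5 O:1
  + CH(CH3)2 → C:3 H:7
Element totals:
  C: 9
  H: 15
  N: 1
  O: 1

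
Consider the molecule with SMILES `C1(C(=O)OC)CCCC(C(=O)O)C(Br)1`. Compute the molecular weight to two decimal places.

Atom tally by fragment:
  cyclohexane ring core → C:6 H:12
  (− 3 ring H displaced by substituents)
  + COOCH3 → C:2 H:3 O:2
  + COOH → C:1 H:1 O:2
  + Br → Br:1
Element totals:
  C: 9
  H: 13
  Br: 1
  O: 4
Molecular formula: C9H13BrO4.
  M = 9(12.011) + 13(1.008) + 79.904 + 4(15.999)
    = 108.099 + 13.104 + 79.904 + 63.996 = 265.103

265.10 g/mol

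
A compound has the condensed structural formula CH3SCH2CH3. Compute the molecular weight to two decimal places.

76.16 g/mol

Atom tally by fragment:
  CH3SCH2 → C:2 H:5 S:1
  CH3 → C:1 H:3
Element totals:
  C: 3
  H: 8
  S: 1
Molecular formula: C3H8S.
  M = 3(12.011) + 8(1.008) + 32.06
    = 36.033 + 8.064 + 32.060 = 76.157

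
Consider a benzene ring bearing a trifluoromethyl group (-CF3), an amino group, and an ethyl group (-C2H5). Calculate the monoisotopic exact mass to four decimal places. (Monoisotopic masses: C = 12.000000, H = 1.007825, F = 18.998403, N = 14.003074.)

Atom tally by fragment:
  benzene ring core → C:6 H:6
  (− 3 ring H displaced by substituents)
  + CF3 → C:1 F:3
  + NH2 → N:1 H:2
  + C2H5 → C:2 H:5
Element totals:
  C: 9
  H: 10
  F: 3
  N: 1
Molecular formula: C9H10F3N.
  M = 9(12.0) + 10(1.007825) + 3(18.998403) + 14.003074
    = 108.000000 + 10.078250 + 56.995209 + 14.003074 = 189.076533

189.0765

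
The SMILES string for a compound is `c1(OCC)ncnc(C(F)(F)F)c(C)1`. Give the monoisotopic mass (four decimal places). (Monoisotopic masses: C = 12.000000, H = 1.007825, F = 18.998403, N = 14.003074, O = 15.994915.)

Atom tally by fragment:
  pyrimidine ring core → C:4 H:4 N:2
  (− 3 ring H displaced by substituents)
  + OC2H5 → C:2 H:5 O:1
  + CF3 → C:1 F:3
  + CH3 → C:1 H:3
Element totals:
  C: 8
  H: 9
  F: 3
  N: 2
  O: 1
Molecular formula: C8H9F3N2O.
  M = 8(12.0) + 9(1.007825) + 3(18.998403) + 2(14.003074) + 15.994915
    = 96.000000 + 9.070425 + 56.995209 + 28.006148 + 15.994915 = 206.066697

206.0667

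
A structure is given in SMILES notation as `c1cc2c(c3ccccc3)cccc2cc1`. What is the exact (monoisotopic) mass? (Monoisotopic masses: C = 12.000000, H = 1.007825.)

204.0939

Atom tally by fragment:
  naphthalene ring system core → C:10 H:8
  (− 1 ring H displaced by substituents)
  + C6H5 → C:6 H:5
Element totals:
  C: 16
  H: 12
Molecular formula: C16H12.
  M = 16(12.0) + 12(1.007825)
    = 192.000000 + 12.093900 = 204.093900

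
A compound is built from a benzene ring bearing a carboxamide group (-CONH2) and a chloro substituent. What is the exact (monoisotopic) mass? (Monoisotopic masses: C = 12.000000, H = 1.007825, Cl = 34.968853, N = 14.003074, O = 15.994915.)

155.0138

Atom tally by fragment:
  benzene ring core → C:6 H:6
  (− 2 ring H displaced by substituents)
  + CONH2 → C:1 H:2 O:1 N:1
  + Cl → Cl:1
Element totals:
  C: 7
  H: 6
  Cl: 1
  N: 1
  O: 1
Molecular formula: C7H6ClNO.
  M = 7(12.0) + 6(1.007825) + 34.968853 + 14.003074 + 15.994915
    = 84.000000 + 6.046950 + 34.968853 + 14.003074 + 15.994915 = 155.013792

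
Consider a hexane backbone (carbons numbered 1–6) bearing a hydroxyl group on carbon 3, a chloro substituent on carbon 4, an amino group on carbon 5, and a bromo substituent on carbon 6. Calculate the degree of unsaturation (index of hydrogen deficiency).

0

Atom tally by fragment:
  CH3 → C:1 H:3
  CH2 → C:1 H:2
  CH(OH) → C:1 H:2 O:1
  CH(Cl) → C:1 H:1 Cl:1
  CH(NH2) → C:1 H:3 N:1
  CH2Br → C:1 H:2 Br:1
Element totals:
  C: 6
  H: 13
  Br: 1
  Cl: 1
  N: 1
  O: 1
Molecular formula: C6H13BrClNO.
DoU = (2C + 2 + N − H − X) / 2 = (2·6 + 2 + 1 − 13 − 2) / 2 = 0.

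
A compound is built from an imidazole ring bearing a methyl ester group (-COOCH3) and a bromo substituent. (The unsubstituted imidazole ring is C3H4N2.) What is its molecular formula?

Atom tally by fragment:
  imidazole ring core → C:3 H:4 N:2
  (− 2 ring H displaced by substituents)
  + COOCH3 → C:2 H:3 O:2
  + Br → Br:1
Element totals:
  C: 5
  H: 5
  Br: 1
  N: 2
  O: 2

C5H5BrN2O2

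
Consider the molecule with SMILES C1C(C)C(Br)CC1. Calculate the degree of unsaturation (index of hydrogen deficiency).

Atom tally by fragment:
  cyclopentane ring core → C:5 H:10
  (− 2 ring H displaced by substituents)
  + CH3 → C:1 H:3
  + Br → Br:1
Element totals:
  C: 6
  H: 11
  Br: 1
Molecular formula: C6H11Br.
DoU = (2C + 2 + N − H − X) / 2 = (2·6 + 2 + 0 − 11 − 1) / 2 = 1.

1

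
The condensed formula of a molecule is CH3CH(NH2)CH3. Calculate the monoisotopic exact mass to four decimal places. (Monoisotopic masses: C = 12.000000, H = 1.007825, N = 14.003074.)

Atom tally by fragment:
  CH3 → C:1 H:3
  CH(NH2) → C:1 H:3 N:1
  CH3 → C:1 H:3
Element totals:
  C: 3
  H: 9
  N: 1
Molecular formula: C3H9N.
  M = 3(12.0) + 9(1.007825) + 14.003074
    = 36.000000 + 9.070425 + 14.003074 = 59.073499

59.0735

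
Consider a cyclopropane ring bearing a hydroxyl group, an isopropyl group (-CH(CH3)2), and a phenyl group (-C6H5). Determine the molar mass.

Atom tally by fragment:
  cyclopropane ring core → C:3 H:6
  (− 3 ring H displaced by substituents)
  + OH → O:1 H:1
  + CH(CH3)2 → C:3 H:7
  + C6H5 → C:6 H:5
Element totals:
  C: 12
  H: 16
  O: 1
Molecular formula: C12H16O.
  M = 12(12.011) + 16(1.008) + 15.999
    = 144.132 + 16.128 + 15.999 = 176.259

176.26 g/mol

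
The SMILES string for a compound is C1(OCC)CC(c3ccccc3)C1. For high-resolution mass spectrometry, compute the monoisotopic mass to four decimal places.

Atom tally by fragment:
  cyclobutane ring core → C:4 H:8
  (− 2 ring H displaced by substituents)
  + OC2H5 → C:2 H:5 O:1
  + C6H5 → C:6 H:5
Element totals:
  C: 12
  H: 16
  O: 1
Molecular formula: C12H16O.
  M = 12(12.0) + 16(1.007825) + 15.994915
    = 144.000000 + 16.125200 + 15.994915 = 176.120115

176.1201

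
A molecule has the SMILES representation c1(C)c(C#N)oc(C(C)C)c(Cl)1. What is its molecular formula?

C9H10ClNO

Atom tally by fragment:
  furan ring core → C:4 H:4 O:1
  (− 4 ring H displaced by substituents)
  + CH3 → C:1 H:3
  + CN → C:1 N:1
  + CH(CH3)2 → C:3 H:7
  + Cl → Cl:1
Element totals:
  C: 9
  H: 10
  Cl: 1
  N: 1
  O: 1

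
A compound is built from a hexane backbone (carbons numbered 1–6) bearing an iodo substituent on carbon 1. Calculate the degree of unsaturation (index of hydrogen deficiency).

0

Atom tally by fragment:
  ICH2 → C:1 H:2 I:1
  CH2 → C:1 H:2
  CH2 → C:1 H:2
  CH2 → C:1 H:2
  CH2 → C:1 H:2
  CH3 → C:1 H:3
Element totals:
  C: 6
  H: 13
  I: 1
Molecular formula: C6H13I.
DoU = (2C + 2 + N − H − X) / 2 = (2·6 + 2 + 0 − 13 − 1) / 2 = 0.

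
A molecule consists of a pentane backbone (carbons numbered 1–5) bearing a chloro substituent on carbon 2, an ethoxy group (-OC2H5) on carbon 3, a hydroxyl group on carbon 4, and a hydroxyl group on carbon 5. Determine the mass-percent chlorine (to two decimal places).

Atom tally by fragment:
  CH3 → C:1 H:3
  CH(Cl) → C:1 H:1 Cl:1
  CH(OC2H5) → C:3 H:6 O:1
  CH(OH) → C:1 H:2 O:1
  CH2OH → C:1 H:3 O:1
Element totals:
  C: 7
  H: 15
  Cl: 1
  O: 3
Molecular formula: C7H15ClO3.
Molar mass = 182.644 g/mol.
Mass from Cl: 1 × 35.45 = 35.450 g/mol.
%Cl = 35.450 / 182.644 × 100 = 19.41%.

19.41%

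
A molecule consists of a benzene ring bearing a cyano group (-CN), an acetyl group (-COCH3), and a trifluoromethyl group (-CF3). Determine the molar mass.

Atom tally by fragment:
  benzene ring core → C:6 H:6
  (− 3 ring H displaced by substituents)
  + CN → C:1 N:1
  + COCH3 → C:2 H:3 O:1
  + CF3 → C:1 F:3
Element totals:
  C: 10
  H: 6
  F: 3
  N: 1
  O: 1
Molecular formula: C10H6F3NO.
  M = 10(12.011) + 6(1.008) + 3(18.998) + 14.007 + 15.999
    = 120.110 + 6.048 + 56.994 + 14.007 + 15.999 = 213.158

213.16 g/mol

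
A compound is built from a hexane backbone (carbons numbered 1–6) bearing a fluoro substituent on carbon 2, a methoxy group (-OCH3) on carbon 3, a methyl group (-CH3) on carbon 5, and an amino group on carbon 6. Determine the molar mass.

Atom tally by fragment:
  CH3 → C:1 H:3
  CH(F) → C:1 H:1 F:1
  CH(OCH3) → C:2 H:4 O:1
  CH2 → C:1 H:2
  CH(CH3) → C:2 H:4
  CH2NH2 → C:1 H:4 N:1
Element totals:
  C: 8
  H: 18
  F: 1
  N: 1
  O: 1
Molecular formula: C8H18FNO.
  M = 8(12.011) + 18(1.008) + 18.998 + 14.007 + 15.999
    = 96.088 + 18.144 + 18.998 + 14.007 + 15.999 = 163.236

163.24 g/mol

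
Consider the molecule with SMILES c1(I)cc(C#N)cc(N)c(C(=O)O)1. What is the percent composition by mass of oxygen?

11.11%

Atom tally by fragment:
  benzene ring core → C:6 H:6
  (− 4 ring H displaced by substituents)
  + I → I:1
  + CN → C:1 N:1
  + NH2 → N:1 H:2
  + COOH → C:1 H:1 O:2
Element totals:
  C: 8
  H: 5
  I: 1
  N: 2
  O: 2
Molecular formula: C8H5IN2O2.
Molar mass = 288.044 g/mol.
Mass from O: 2 × 15.999 = 31.998 g/mol.
%O = 31.998 / 288.044 × 100 = 11.11%.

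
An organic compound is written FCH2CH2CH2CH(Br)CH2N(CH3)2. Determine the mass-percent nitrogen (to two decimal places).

Element totals:
  C: 7
  H: 15
  Br: 1
  F: 1
  N: 1
Molecular formula: C7H15BrFN.
Molar mass = 212.106 g/mol.
Mass from N: 1 × 14.007 = 14.007 g/mol.
%N = 14.007 / 212.106 × 100 = 6.60%.

6.60%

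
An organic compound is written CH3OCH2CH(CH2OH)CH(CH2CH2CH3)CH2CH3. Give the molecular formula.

C10H22O2

Element totals:
  C: 10
  H: 22
  O: 2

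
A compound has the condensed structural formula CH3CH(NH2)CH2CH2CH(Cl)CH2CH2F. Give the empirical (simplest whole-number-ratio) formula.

Atom tally by fragment:
  CH3 → C:1 H:3
  CH(NH2) → C:1 H:3 N:1
  CH2 → C:1 H:2
  CH2 → C:1 H:2
  CH(Cl) → C:1 H:1 Cl:1
  CH2 → C:1 H:2
  CH2F → C:1 H:2 F:1
Element totals:
  C: 7
  H: 15
  Cl: 1
  F: 1
  N: 1
Molecular formula: C7H15ClFN.
gcd of subscripts (7, 1, 1, 15, 1) = 1, so the empirical formula equals the molecular formula.

C7H15ClFN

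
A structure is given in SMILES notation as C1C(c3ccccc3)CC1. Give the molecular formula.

Atom tally by fragment:
  cyclobutane ring core → C:4 H:8
  (− 1 ring H displaced by substituents)
  + C6H5 → C:6 H:5
Element totals:
  C: 10
  H: 12

C10H12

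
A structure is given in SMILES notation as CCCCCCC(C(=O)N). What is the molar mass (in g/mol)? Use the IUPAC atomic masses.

143.23 g/mol

Atom tally by fragment:
  CH3 → C:1 H:3
  CH2 → C:1 H:2
  CH2 → C:1 H:2
  CH2 → C:1 H:2
  CH2 → C:1 H:2
  CH2 → C:1 H:2
  CH2CONH2 → C:2 H:4 O:1 N:1
Element totals:
  C: 8
  H: 17
  N: 1
  O: 1
Molecular formula: C8H17NO.
  M = 8(12.011) + 17(1.008) + 14.007 + 15.999
    = 96.088 + 17.136 + 14.007 + 15.999 = 143.230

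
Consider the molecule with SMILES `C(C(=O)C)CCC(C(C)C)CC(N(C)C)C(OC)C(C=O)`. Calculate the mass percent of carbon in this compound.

68.19%

Atom tally by fragment:
  CH3COCH2 → C:3 H:5 O:1
  CH2 → C:1 H:2
  CH2 → C:1 H:2
  CH(CH(CH3)2) → C:4 H:8
  CH2 → C:1 H:2
  CH(N(CH3)2) → C:3 H:7 N:1
  CH(OCH3) → C:2 H:4 O:1
  CH2CHO → C:2 H:3 O:1
Element totals:
  C: 17
  H: 33
  N: 1
  O: 3
Molecular formula: C17H33NO3.
Molar mass = 299.455 g/mol.
Mass from C: 17 × 12.011 = 204.187 g/mol.
%C = 204.187 / 299.455 × 100 = 68.19%.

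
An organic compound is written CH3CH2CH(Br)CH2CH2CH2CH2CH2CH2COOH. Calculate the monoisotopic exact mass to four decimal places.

Element totals:
  C: 10
  H: 19
  Br: 1
  O: 2
Molecular formula: C10H19BrO2.
  M = 10(12.0) + 19(1.007825) + 78.918338 + 2(15.994915)
    = 120.000000 + 19.148675 + 78.918338 + 31.989830 = 250.056843

250.0568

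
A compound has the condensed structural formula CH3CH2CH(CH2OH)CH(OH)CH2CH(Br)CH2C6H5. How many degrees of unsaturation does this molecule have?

4

Atom tally by fragment:
  CH3 → C:1 H:3
  CH2 → C:1 H:2
  CH(CH2OH) → C:2 H:4 O:1
  CH(OH) → C:1 H:2 O:1
  CH2 → C:1 H:2
  CH(Br) → C:1 H:1 Br:1
  CH2C6H5 → C:7 H:7
Element totals:
  C: 14
  H: 21
  Br: 1
  O: 2
Molecular formula: C14H21BrO2.
DoU = (2C + 2 + N − H − X) / 2 = (2·14 + 2 + 0 − 21 − 1) / 2 = 4.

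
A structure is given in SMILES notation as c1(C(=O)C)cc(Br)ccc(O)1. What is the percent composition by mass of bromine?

Atom tally by fragment:
  benzene ring core → C:6 H:6
  (− 3 ring H displaced by substituents)
  + COCH3 → C:2 H:3 O:1
  + Br → Br:1
  + OH → O:1 H:1
Element totals:
  C: 8
  H: 7
  Br: 1
  O: 2
Molecular formula: C8H7BrO2.
Molar mass = 215.046 g/mol.
Mass from Br: 1 × 79.904 = 79.904 g/mol.
%Br = 79.904 / 215.046 × 100 = 37.16%.

37.16%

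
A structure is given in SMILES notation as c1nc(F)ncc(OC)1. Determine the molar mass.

128.11 g/mol

Atom tally by fragment:
  pyrimidine ring core → C:4 H:4 N:2
  (− 2 ring H displaced by substituents)
  + F → F:1
  + OCH3 → C:1 H:3 O:1
Element totals:
  C: 5
  H: 5
  F: 1
  N: 2
  O: 1
Molecular formula: C5H5FN2O.
  M = 5(12.011) + 5(1.008) + 18.998 + 2(14.007) + 15.999
    = 60.055 + 5.040 + 18.998 + 28.014 + 15.999 = 128.106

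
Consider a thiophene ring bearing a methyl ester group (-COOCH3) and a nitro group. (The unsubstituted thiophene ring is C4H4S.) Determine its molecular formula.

C6H5NO4S

Atom tally by fragment:
  thiophene ring core → C:4 H:4 S:1
  (− 2 ring H displaced by substituents)
  + COOCH3 → C:2 H:3 O:2
  + NO2 → N:1 O:2
Element totals:
  C: 6
  H: 5
  N: 1
  O: 4
  S: 1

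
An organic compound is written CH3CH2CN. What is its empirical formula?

C3H5N

Atom tally by fragment:
  CH3 → C:1 H:3
  CH2CN → C:2 H:2 N:1
Element totals:
  C: 3
  H: 5
  N: 1
Molecular formula: C3H5N.
gcd of subscripts (3, 5, 1) = 1, so the empirical formula equals the molecular formula.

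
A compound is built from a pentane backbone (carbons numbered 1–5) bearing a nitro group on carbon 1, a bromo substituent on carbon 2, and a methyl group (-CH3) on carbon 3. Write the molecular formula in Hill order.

C6H12BrNO2

Atom tally by fragment:
  O2NCH2 → C:1 H:2 N:1 O:2
  CH(Br) → C:1 H:1 Br:1
  CH(CH3) → C:2 H:4
  CH2 → C:1 H:2
  CH3 → C:1 H:3
Element totals:
  C: 6
  H: 12
  Br: 1
  N: 1
  O: 2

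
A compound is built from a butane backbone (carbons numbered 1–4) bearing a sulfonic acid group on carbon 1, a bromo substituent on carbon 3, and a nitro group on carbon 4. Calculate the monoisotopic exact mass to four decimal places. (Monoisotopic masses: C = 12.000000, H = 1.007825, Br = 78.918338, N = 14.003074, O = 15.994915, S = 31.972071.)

260.9307

Atom tally by fragment:
  HO3SCH2 → C:1 H:3 S:1 O:3
  CH2 → C:1 H:2
  CH(Br) → C:1 H:1 Br:1
  CH2NO2 → C:1 H:2 N:1 O:2
Element totals:
  C: 4
  H: 8
  Br: 1
  N: 1
  O: 5
  S: 1
Molecular formula: C4H8BrNO5S.
  M = 4(12.0) + 8(1.007825) + 78.918338 + 14.003074 + 5(15.994915) + 31.972071
    = 48.000000 + 8.062600 + 78.918338 + 14.003074 + 79.974575 + 31.972071 = 260.930658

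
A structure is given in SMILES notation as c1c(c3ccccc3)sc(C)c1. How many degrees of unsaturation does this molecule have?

Atom tally by fragment:
  thiophene ring core → C:4 H:4 S:1
  (− 2 ring H displaced by substituents)
  + C6H5 → C:6 H:5
  + CH3 → C:1 H:3
Element totals:
  C: 11
  H: 10
  S: 1
Molecular formula: C11H10S.
DoU = (2C + 2 + N − H − X) / 2 = (2·11 + 2 + 0 − 10 − 0) / 2 = 7.

7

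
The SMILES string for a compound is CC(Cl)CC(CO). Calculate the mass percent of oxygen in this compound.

13.05%

Atom tally by fragment:
  CH3 → C:1 H:3
  CH(Cl) → C:1 H:1 Cl:1
  CH2 → C:1 H:2
  CH2CH2OH → C:2 H:5 O:1
Element totals:
  C: 5
  H: 11
  Cl: 1
  O: 1
Molecular formula: C5H11ClO.
Molar mass = 122.592 g/mol.
Mass from O: 1 × 15.999 = 15.999 g/mol.
%O = 15.999 / 122.592 × 100 = 13.05%.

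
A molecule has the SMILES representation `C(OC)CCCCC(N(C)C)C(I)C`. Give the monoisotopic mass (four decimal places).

Atom tally by fragment:
  CH3OCH2 → C:2 H:5 O:1
  CH2 → C:1 H:2
  CH2 → C:1 H:2
  CH2 → C:1 H:2
  CH2 → C:1 H:2
  CH(N(CH3)2) → C:3 H:7 N:1
  CH(I) → C:1 H:1 I:1
  CH3 → C:1 H:3
Element totals:
  C: 11
  H: 24
  I: 1
  N: 1
  O: 1
Molecular formula: C11H24INO.
  M = 11(12.0) + 24(1.007825) + 126.904472 + 14.003074 + 15.994915
    = 132.000000 + 24.187800 + 126.904472 + 14.003074 + 15.994915 = 313.090261

313.0903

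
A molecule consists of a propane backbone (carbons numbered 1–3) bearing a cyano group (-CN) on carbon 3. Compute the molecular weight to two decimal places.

Atom tally by fragment:
  CH3 → C:1 H:3
  CH2 → C:1 H:2
  CH2CN → C:2 H:2 N:1
Element totals:
  C: 4
  H: 7
  N: 1
Molecular formula: C4H7N.
  M = 4(12.011) + 7(1.008) + 14.007
    = 48.044 + 7.056 + 14.007 = 69.107

69.11 g/mol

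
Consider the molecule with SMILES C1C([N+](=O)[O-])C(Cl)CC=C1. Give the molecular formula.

C6H8ClNO2

Atom tally by fragment:
  cyclohexene ring core → C:6 H:10
  (− 2 ring H displaced by substituents)
  + NO2 → N:1 O:2
  + Cl → Cl:1
Element totals:
  C: 6
  H: 8
  Cl: 1
  N: 1
  O: 2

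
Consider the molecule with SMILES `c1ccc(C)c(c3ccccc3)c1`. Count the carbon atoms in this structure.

Atom tally by fragment:
  benzene ring core → C:6 H:6
  (− 2 ring H displaced by substituents)
  + CH3 → C:1 H:3
  + C6H5 → C:6 H:5
Element totals:
  C: 13
  H: 12

13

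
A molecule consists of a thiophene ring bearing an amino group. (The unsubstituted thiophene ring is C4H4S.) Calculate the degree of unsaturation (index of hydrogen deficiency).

3

Atom tally by fragment:
  thiophene ring core → C:4 H:4 S:1
  (− 1 ring H displaced by substituents)
  + NH2 → N:1 H:2
Element totals:
  C: 4
  H: 5
  N: 1
  S: 1
Molecular formula: C4H5NS.
DoU = (2C + 2 + N − H − X) / 2 = (2·4 + 2 + 1 − 5 − 0) / 2 = 3.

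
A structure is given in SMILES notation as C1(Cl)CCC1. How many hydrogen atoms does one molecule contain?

7

Atom tally by fragment:
  cyclobutane ring core → C:4 H:8
  (− 1 ring H displaced by substituents)
  + Cl → Cl:1
Element totals:
  C: 4
  H: 7
  Cl: 1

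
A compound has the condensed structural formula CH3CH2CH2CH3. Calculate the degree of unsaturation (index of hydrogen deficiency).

0

Atom tally by fragment:
  CH3 → C:1 H:3
  CH2 → C:1 H:2
  CH2 → C:1 H:2
  CH3 → C:1 H:3
Element totals:
  C: 4
  H: 10
Molecular formula: C4H10.
DoU = (2C + 2 + N − H − X) / 2 = (2·4 + 2 + 0 − 10 − 0) / 2 = 0.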